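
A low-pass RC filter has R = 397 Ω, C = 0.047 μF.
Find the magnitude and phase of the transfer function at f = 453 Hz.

Step 1 — Angular frequency: ω = 2π·453 = 2846 rad/s.
Step 2 — Transfer function: H(jω) = 1/(1 + jωRC).
Step 3 — Denominator: 1 + jωRC = 1 + j·2846·397·4.7e-08 = 1 + j0.05311.
Step 4 — H = 0.9972 - j0.05296.
Step 5 — Magnitude: |H| = 0.9986 (-0.0 dB); phase: φ = -3.0°.

|H| = 0.9986 (-0.0 dB), φ = -3.0°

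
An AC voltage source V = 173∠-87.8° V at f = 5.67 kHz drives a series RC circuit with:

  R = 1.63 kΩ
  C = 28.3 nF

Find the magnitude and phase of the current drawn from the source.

Step 1 — Angular frequency: ω = 2π·f = 2π·5670 = 3.563e+04 rad/s.
Step 2 — Component impedances:
  R: Z = R = 1630 Ω
  C: Z = 1/(jωC) = -j/(ω·C) = 0 - j991.9 Ω
Step 3 — Series combination: Z_total = R + C = 1630 - j991.9 Ω = 1908∠-31.3° Ω.
Step 4 — Source phasor: V = 173∠-87.8° V = 6.641 - j172.9 V.
Step 5 — Ohm's law: I = V / Z_total = (6.641 - j172.9) / (1630 - j991.9) = 0.05007 - j0.07559 A.
Step 6 — Convert to polar: |I| = 0.09067 A, ∠I = -56.5°.

I = 0.09067∠-56.5° A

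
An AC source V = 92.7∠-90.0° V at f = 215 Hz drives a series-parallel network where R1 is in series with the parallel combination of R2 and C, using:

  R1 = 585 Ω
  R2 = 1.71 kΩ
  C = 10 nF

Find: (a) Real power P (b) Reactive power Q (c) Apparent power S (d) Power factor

Step 1 — Angular frequency: ω = 2π·f = 2π·215 = 1351 rad/s.
Step 2 — Component impedances:
  R1: Z = R = 585 Ω
  R2: Z = R = 1710 Ω
  C: Z = 1/(jωC) = -j/(ω·C) = 0 - j7.403e+04 Ω
Step 3 — Parallel branch: R2 || C = 1/(1/R2 + 1/C) = 1709 - j39.48 Ω.
Step 4 — Series with R1: Z_total = R1 + (R2 || C) = 2294 - j39.48 Ω = 2294∠-1.0° Ω.
Step 5 — Source phasor: V = 92.7∠-90.0° V = 0 - j92.7 V.
Step 6 — Current: I = V / Z = 0.0006952 - j0.0404 A = 0.0404∠-89.0° A.
Step 7 — Complex power: S = V·I* = 3.745 - j0.06445 VA.
Step 8 — Real power: P = Re(S) = 3.745 W.
Step 9 — Reactive power: Q = Im(S) = -0.06445 VAR.
Step 10 — Apparent power: |S| = 3.745 VA.
Step 11 — Power factor: PF = P/|S| = 0.9999 (leading).

(a) P = 3.745 W  (b) Q = -0.06445 VAR  (c) S = 3.745 VA  (d) PF = 0.9999 (leading)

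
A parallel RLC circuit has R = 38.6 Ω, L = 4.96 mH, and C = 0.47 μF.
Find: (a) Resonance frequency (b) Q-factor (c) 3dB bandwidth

Step 1 — Resonance: ω₀ = 1/√(LC) = 1/√(0.00496·4.7e-07) = 2.071e+04 rad/s.
Step 2 — f₀ = ω₀/(2π) = 3296 Hz.
Step 3 — Parallel Q: Q = R/(ω₀L) = 38.6/(2.071e+04·0.00496) = 0.3757.
Step 4 — Bandwidth: Δω = ω₀/Q = 5.512e+04 rad/s; BW = Δω/(2π) = 8773 Hz.

(a) f₀ = 3296 Hz  (b) Q = 0.3757  (c) BW = 8773 Hz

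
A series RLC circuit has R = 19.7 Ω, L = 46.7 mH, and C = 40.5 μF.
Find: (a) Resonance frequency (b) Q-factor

Step 1 — Resonance condition Im(Z)=0 gives ω₀ = 1/√(LC).
Step 2 — ω₀ = 1/√(0.0467·4.05e-05) = 727.1 rad/s.
Step 3 — f₀ = ω₀/(2π) = 115.7 Hz.
Step 4 — Series Q: Q = ω₀L/R = 727.1·0.0467/19.7 = 1.724.

(a) f₀ = 115.7 Hz  (b) Q = 1.724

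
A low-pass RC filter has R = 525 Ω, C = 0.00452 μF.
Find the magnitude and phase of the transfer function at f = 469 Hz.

Step 1 — Angular frequency: ω = 2π·469 = 2947 rad/s.
Step 2 — Transfer function: H(jω) = 1/(1 + jωRC).
Step 3 — Denominator: 1 + jωRC = 1 + j·2947·525·4.52e-09 = 1 + j0.006993.
Step 4 — H = 1 - j0.006992.
Step 5 — Magnitude: |H| = 1 (-0.0 dB); phase: φ = -0.4°.

|H| = 1 (-0.0 dB), φ = -0.4°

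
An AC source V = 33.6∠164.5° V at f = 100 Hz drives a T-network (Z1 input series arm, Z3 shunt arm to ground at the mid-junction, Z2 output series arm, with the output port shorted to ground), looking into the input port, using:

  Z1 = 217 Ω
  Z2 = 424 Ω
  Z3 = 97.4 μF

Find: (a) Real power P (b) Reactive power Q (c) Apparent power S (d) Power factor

Step 1 — Angular frequency: ω = 2π·f = 2π·100 = 628.3 rad/s.
Step 2 — Component impedances:
  Z1: Z = R = 217 Ω
  Z2: Z = R = 424 Ω
  Z3: Z = 1/(jωC) = -j/(ω·C) = 0 - j16.34 Ω
Step 3 — With the output port shorted to ground, the output series arm Z2 runs from the junction to ground; the shunt arm Z3 also runs from the junction to ground. They appear in parallel: Z3 || Z2 = 0.6288 - j16.32 Ω.
Step 4 — Series with input arm Z1: Z_in = Z1 + (Z3 || Z2) = 217.6 - j16.32 Ω = 218.2∠-4.3° Ω.
Step 5 — Source phasor: V = 33.6∠164.5° V = -32.38 + j8.979 V.
Step 6 — Current: I = V / Z = -0.151 + j0.02994 A = 0.154∠168.8° A.
Step 7 — Complex power: S = V·I* = 5.159 - j0.3867 VA.
Step 8 — Real power: P = Re(S) = 5.159 W.
Step 9 — Reactive power: Q = Im(S) = -0.3867 VAR.
Step 10 — Apparent power: |S| = 5.173 VA.
Step 11 — Power factor: PF = P/|S| = 0.9972 (leading).

(a) P = 5.159 W  (b) Q = -0.3867 VAR  (c) S = 5.173 VA  (d) PF = 0.9972 (leading)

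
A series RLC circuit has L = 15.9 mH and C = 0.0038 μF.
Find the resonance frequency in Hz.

Step 1 — Resonance condition Im(Z)=0 gives ω₀ = 1/√(LC).
Step 2 — ω₀ = 1/√(0.0159·3.8e-09) = 1.286e+05 rad/s.
Step 3 — f₀ = ω₀/(2π) = 2.048e+04 Hz.

f₀ = 2.048e+04 Hz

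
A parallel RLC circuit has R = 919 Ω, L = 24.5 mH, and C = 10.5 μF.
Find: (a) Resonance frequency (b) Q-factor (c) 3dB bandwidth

Step 1 — Resonance: ω₀ = 1/√(LC) = 1/√(0.0245·1.05e-05) = 1972 rad/s.
Step 2 — f₀ = ω₀/(2π) = 313.8 Hz.
Step 3 — Parallel Q: Q = R/(ω₀L) = 919/(1972·0.0245) = 19.03.
Step 4 — Bandwidth: Δω = ω₀/Q = 103.6 rad/s; BW = Δω/(2π) = 16.49 Hz.

(a) f₀ = 313.8 Hz  (b) Q = 19.03  (c) BW = 16.49 Hz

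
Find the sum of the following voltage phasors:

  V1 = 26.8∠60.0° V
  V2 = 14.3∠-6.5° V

Step 1 — Convert each phasor to rectangular form:
  V1 = 26.8·(cos(60.0°) + j·sin(60.0°)) = 13.4 + j23.21 V
  V2 = 14.3·(cos(-6.5°) + j·sin(-6.5°)) = 14.21 - j1.619 V
Step 2 — Sum components: V_total = 27.61 + j21.59 V.
Step 3 — Convert to polar: |V_total| = 35.05 V, ∠V_total = 38.0°.

V_total = 35.05∠38.0° V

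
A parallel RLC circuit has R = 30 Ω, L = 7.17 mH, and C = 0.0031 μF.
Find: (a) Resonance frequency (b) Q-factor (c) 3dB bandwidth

Step 1 — Resonance: ω₀ = 1/√(LC) = 1/√(0.00717·3.1e-09) = 2.121e+05 rad/s.
Step 2 — f₀ = ω₀/(2π) = 3.376e+04 Hz.
Step 3 — Parallel Q: Q = R/(ω₀L) = 30/(2.121e+05·0.00717) = 0.01973.
Step 4 — Bandwidth: Δω = ω₀/Q = 1.075e+07 rad/s; BW = Δω/(2π) = 1.711e+06 Hz.

(a) f₀ = 3.376e+04 Hz  (b) Q = 0.01973  (c) BW = 1.711e+06 Hz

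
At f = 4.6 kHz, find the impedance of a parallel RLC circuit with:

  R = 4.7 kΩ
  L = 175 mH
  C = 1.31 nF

Step 1 — Angular frequency: ω = 2π·f = 2π·4600 = 2.89e+04 rad/s.
Step 2 — Component impedances:
  R: Z = R = 4700 Ω
  L: Z = jωL = j·2.89e+04·0.175 = 0 + j5058 Ω
  C: Z = 1/(jωC) = -j/(ω·C) = 0 - j2.641e+04 Ω
Step 3 — Parallel combination: 1/Z_total = 1/R + 1/L + 1/C; Z_total = 3004 + j2257 Ω = 3758∠36.9° Ω.

Z = 3004 + j2257 Ω = 3758∠36.9° Ω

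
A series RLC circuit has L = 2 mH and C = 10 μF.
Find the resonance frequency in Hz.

Step 1 — Resonance condition Im(Z)=0 gives ω₀ = 1/√(LC).
Step 2 — ω₀ = 1/√(0.002·1e-05) = 7071 rad/s.
Step 3 — f₀ = ω₀/(2π) = 1125 Hz.

f₀ = 1125 Hz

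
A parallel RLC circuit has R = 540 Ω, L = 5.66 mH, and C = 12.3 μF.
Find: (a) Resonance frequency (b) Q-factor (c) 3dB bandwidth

Step 1 — Resonance: ω₀ = 1/√(LC) = 1/√(0.00566·1.23e-05) = 3790 rad/s.
Step 2 — f₀ = ω₀/(2π) = 603.2 Hz.
Step 3 — Parallel Q: Q = R/(ω₀L) = 540/(3790·0.00566) = 25.17.
Step 4 — Bandwidth: Δω = ω₀/Q = 150.6 rad/s; BW = Δω/(2π) = 23.96 Hz.

(a) f₀ = 603.2 Hz  (b) Q = 25.17  (c) BW = 23.96 Hz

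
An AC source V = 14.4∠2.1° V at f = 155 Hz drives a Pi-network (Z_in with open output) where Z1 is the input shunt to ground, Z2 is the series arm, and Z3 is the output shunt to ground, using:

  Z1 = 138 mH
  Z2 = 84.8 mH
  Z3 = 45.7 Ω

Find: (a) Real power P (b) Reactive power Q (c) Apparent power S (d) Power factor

Step 1 — Angular frequency: ω = 2π·f = 2π·155 = 973.9 rad/s.
Step 2 — Component impedances:
  Z1: Z = jωL = j·973.9·0.138 = 0 + j134.4 Ω
  Z2: Z = jωL = j·973.9·0.0848 = 0 + j82.59 Ω
  Z3: Z = R = 45.7 Ω
Step 3 — With open output, the series arm Z2 and the output shunt Z3 appear in series to ground: Z2 + Z3 = 45.7 + j82.59 Ω.
Step 4 — Parallel with input shunt Z1: Z_in = Z1 || (Z2 + Z3) = 16.79 + j54.69 Ω = 57.21∠72.9° Ω.
Step 5 — Source phasor: V = 14.4∠2.1° V = 14.39 + j0.5277 V.
Step 6 — Current: I = V / Z = 0.08264 - j0.2378 A = 0.2517∠-70.8° A.
Step 7 — Complex power: S = V·I* = 1.064 + j3.465 VA.
Step 8 — Real power: P = Re(S) = 1.064 W.
Step 9 — Reactive power: Q = Im(S) = 3.465 VAR.
Step 10 — Apparent power: |S| = 3.625 VA.
Step 11 — Power factor: PF = P/|S| = 0.2935 (lagging).

(a) P = 1.064 W  (b) Q = 3.465 VAR  (c) S = 3.625 VA  (d) PF = 0.2935 (lagging)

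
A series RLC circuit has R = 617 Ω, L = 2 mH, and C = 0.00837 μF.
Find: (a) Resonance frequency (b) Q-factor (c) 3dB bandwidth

Step 1 — Resonance: ω₀ = 1/√(LC) = 1/√(0.002·8.37e-09) = 2.444e+05 rad/s.
Step 2 — f₀ = ω₀/(2π) = 3.89e+04 Hz.
Step 3 — Series Q: Q = ω₀L/R = 2.444e+05·0.002/617 = 0.7923.
Step 4 — Bandwidth: Δω = ω₀/Q = 3.085e+05 rad/s; BW = Δω/(2π) = 4.91e+04 Hz.

(a) f₀ = 3.89e+04 Hz  (b) Q = 0.7923  (c) BW = 4.91e+04 Hz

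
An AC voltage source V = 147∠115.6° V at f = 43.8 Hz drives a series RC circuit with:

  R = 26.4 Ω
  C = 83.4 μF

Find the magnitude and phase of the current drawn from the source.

Step 1 — Angular frequency: ω = 2π·f = 2π·43.8 = 275.2 rad/s.
Step 2 — Component impedances:
  R: Z = R = 26.4 Ω
  C: Z = 1/(jωC) = -j/(ω·C) = 0 - j43.57 Ω
Step 3 — Series combination: Z_total = R + C = 26.4 - j43.57 Ω = 50.94∠-58.8° Ω.
Step 4 — Source phasor: V = 147∠115.6° V = -63.52 + j132.6 V.
Step 5 — Ohm's law: I = V / Z_total = (-63.52 + j132.6) / (26.4 - j43.57) = -2.872 + j0.2822 A.
Step 6 — Convert to polar: |I| = 2.886 A, ∠I = 174.4°.

I = 2.886∠174.4° A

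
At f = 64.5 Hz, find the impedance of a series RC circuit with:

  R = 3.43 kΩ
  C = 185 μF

Step 1 — Angular frequency: ω = 2π·f = 2π·64.5 = 405.3 rad/s.
Step 2 — Component impedances:
  R: Z = R = 3430 Ω
  C: Z = 1/(jωC) = -j/(ω·C) = 0 - j13.34 Ω
Step 3 — Series combination: Z_total = R + C = 3430 - j13.34 Ω = 3430∠-0.2° Ω.

Z = 3430 - j13.34 Ω = 3430∠-0.2° Ω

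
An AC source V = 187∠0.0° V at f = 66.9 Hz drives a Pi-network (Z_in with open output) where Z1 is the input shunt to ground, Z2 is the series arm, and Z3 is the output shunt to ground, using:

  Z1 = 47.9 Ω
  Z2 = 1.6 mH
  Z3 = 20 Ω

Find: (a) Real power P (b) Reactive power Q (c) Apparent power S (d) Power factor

Step 1 — Angular frequency: ω = 2π·f = 2π·66.9 = 420.3 rad/s.
Step 2 — Component impedances:
  Z1: Z = R = 47.9 Ω
  Z2: Z = jωL = j·420.3·0.0016 = 0 + j0.6726 Ω
  Z3: Z = R = 20 Ω
Step 3 — With open output, the series arm Z2 and the output shunt Z3 appear in series to ground: Z2 + Z3 = 20 + j0.6726 Ω.
Step 4 — Parallel with input shunt Z1: Z_in = Z1 || (Z2 + Z3) = 14.11 + j0.3347 Ω = 14.12∠1.4° Ω.
Step 5 — Source phasor: V = 187∠0.0° V = 187 V.
Step 6 — Current: I = V / Z = 13.24 - j0.3141 A = 13.25∠-1.4° A.
Step 7 — Complex power: S = V·I* = 2477 + j58.73 VA.
Step 8 — Real power: P = Re(S) = 2477 W.
Step 9 — Reactive power: Q = Im(S) = 58.73 VAR.
Step 10 — Apparent power: |S| = 2477 VA.
Step 11 — Power factor: PF = P/|S| = 0.9997 (lagging).

(a) P = 2477 W  (b) Q = 58.73 VAR  (c) S = 2477 VA  (d) PF = 0.9997 (lagging)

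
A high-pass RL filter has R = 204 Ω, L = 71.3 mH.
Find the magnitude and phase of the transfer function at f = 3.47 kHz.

Step 1 — Angular frequency: ω = 2π·3470 = 2.18e+04 rad/s.
Step 2 — Transfer function: H(jω) = jωL/(R + jωL).
Step 3 — Numerator jωL = j·1555; denominator R + jωL = 204 + j1555.
Step 4 — H = 0.9831 + j0.129.
Step 5 — Magnitude: |H| = 0.9915 (-0.1 dB); phase: φ = 7.5°.

|H| = 0.9915 (-0.1 dB), φ = 7.5°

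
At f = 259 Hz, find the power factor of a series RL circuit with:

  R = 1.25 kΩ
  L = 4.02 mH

Step 1 — Angular frequency: ω = 2π·f = 2π·259 = 1627 rad/s.
Step 2 — Component impedances:
  R: Z = R = 1250 Ω
  L: Z = jωL = j·1627·0.00402 = 0 + j6.542 Ω
Step 3 — Series combination: Z_total = R + L = 1250 + j6.542 Ω = 1250∠0.3° Ω.
Step 4 — Power factor: PF = cos(φ) = Re(Z)/|Z| = 1250/1250 = 1.
Step 5 — Type: Im(Z) = 6.542 ⇒ lagging (phase φ = 0.3°).

PF = 1 (lagging, φ = 0.3°)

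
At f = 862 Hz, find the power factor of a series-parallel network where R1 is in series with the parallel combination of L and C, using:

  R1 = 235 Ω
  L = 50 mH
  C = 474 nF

Step 1 — Angular frequency: ω = 2π·f = 2π·862 = 5416 rad/s.
Step 2 — Component impedances:
  R1: Z = R = 235 Ω
  L: Z = jωL = j·5416·0.05 = 0 + j270.8 Ω
  C: Z = 1/(jωC) = -j/(ω·C) = 0 - j389.5 Ω
Step 3 — Parallel branch: L || C = 1/(1/L + 1/C) = 0 + j888.5 Ω.
Step 4 — Series with R1: Z_total = R1 + (L || C) = 235 + j888.5 Ω = 919.1∠75.2° Ω.
Step 5 — Power factor: PF = cos(φ) = Re(Z)/|Z| = 235/919.1 = 0.2557.
Step 6 — Type: Im(Z) = 888.5 ⇒ lagging (phase φ = 75.2°).

PF = 0.2557 (lagging, φ = 75.2°)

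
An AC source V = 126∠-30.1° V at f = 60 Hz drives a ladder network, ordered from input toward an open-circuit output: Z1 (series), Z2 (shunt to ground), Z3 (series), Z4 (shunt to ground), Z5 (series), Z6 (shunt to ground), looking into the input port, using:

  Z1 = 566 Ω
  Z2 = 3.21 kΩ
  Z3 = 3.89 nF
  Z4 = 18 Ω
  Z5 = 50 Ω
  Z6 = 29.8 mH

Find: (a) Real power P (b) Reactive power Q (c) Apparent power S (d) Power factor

Step 1 — Angular frequency: ω = 2π·f = 2π·60 = 377 rad/s.
Step 2 — Component impedances:
  Z1: Z = R = 566 Ω
  Z2: Z = R = 3210 Ω
  Z3: Z = 1/(jωC) = -j/(ω·C) = 0 - j6.819e+05 Ω
  Z4: Z = R = 18 Ω
  Z5: Z = R = 50 Ω
  Z6: Z = jωL = j·377·0.0298 = 0 + j11.23 Ω
Step 3 — Ladder network (open output): work backward from the far end, alternating series and parallel combinations. Z_in = 3776 - j15.11 Ω = 3776∠-0.2° Ω.
Step 4 — Source phasor: V = 126∠-30.1° V = 109 - j63.19 V.
Step 5 — Current: I = V / Z = 0.02894 - j0.01662 A = 0.03337∠-29.9° A.
Step 6 — Complex power: S = V·I* = 4.204 - j0.01683 VA.
Step 7 — Real power: P = Re(S) = 4.204 W.
Step 8 — Reactive power: Q = Im(S) = -0.01683 VAR.
Step 9 — Apparent power: |S| = 4.204 VA.
Step 10 — Power factor: PF = P/|S| = 1 (leading).

(a) P = 4.204 W  (b) Q = -0.01683 VAR  (c) S = 4.204 VA  (d) PF = 1 (leading)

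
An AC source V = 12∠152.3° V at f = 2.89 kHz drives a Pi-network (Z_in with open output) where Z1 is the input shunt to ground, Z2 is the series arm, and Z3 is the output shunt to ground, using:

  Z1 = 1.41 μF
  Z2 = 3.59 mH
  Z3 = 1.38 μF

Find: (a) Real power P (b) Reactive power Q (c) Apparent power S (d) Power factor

Step 1 — Angular frequency: ω = 2π·f = 2π·2890 = 1.816e+04 rad/s.
Step 2 — Component impedances:
  Z1: Z = 1/(jωC) = -j/(ω·C) = 0 - j39.06 Ω
  Z2: Z = jωL = j·1.816e+04·0.00359 = 0 + j65.19 Ω
  Z3: Z = 1/(jωC) = -j/(ω·C) = 0 - j39.91 Ω
Step 3 — With open output, the series arm Z2 and the output shunt Z3 appear in series to ground: Z2 + Z3 = 0 + j25.28 Ω.
Step 4 — Parallel with input shunt Z1: Z_in = Z1 || (Z2 + Z3) = 0 + j71.68 Ω = 71.68∠90.0° Ω.
Step 5 — Source phasor: V = 12∠152.3° V = -10.62 + j5.578 V.
Step 6 — Current: I = V / Z = 0.07782 + j0.1482 A = 0.1674∠62.3° A.
Step 7 — Complex power: S = V·I* = 0 + j2.009 VA.
Step 8 — Real power: P = Re(S) = 0 W.
Step 9 — Reactive power: Q = Im(S) = 2.009 VAR.
Step 10 — Apparent power: |S| = 2.009 VA.
Step 11 — Power factor: PF = P/|S| = 0 (lagging).

(a) P = 0 W  (b) Q = 2.009 VAR  (c) S = 2.009 VA  (d) PF = 0 (lagging)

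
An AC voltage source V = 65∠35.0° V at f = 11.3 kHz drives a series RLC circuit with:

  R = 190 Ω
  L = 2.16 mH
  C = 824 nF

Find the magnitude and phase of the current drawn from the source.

Step 1 — Angular frequency: ω = 2π·f = 2π·1.13e+04 = 7.1e+04 rad/s.
Step 2 — Component impedances:
  R: Z = R = 190 Ω
  L: Z = jωL = j·7.1e+04·0.00216 = 0 + j153.4 Ω
  C: Z = 1/(jωC) = -j/(ω·C) = 0 - j17.09 Ω
Step 3 — Series combination: Z_total = R + L + C = 190 + j136.3 Ω = 233.8∠35.6° Ω.
Step 4 — Source phasor: V = 65∠35.0° V = 53.24 + j37.28 V.
Step 5 — Ohm's law: I = V / Z_total = (53.24 + j37.28) / (190 + j136.3) = 0.278 - j0.003144 A.
Step 6 — Convert to polar: |I| = 0.278 A, ∠I = -0.6°.

I = 0.278∠-0.6° A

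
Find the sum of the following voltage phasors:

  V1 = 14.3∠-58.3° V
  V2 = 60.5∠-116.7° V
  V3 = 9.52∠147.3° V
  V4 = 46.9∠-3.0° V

Step 1 — Convert each phasor to rectangular form:
  V1 = 14.3·(cos(-58.3°) + j·sin(-58.3°)) = 7.514 - j12.17 V
  V2 = 60.5·(cos(-116.7°) + j·sin(-116.7°)) = -27.18 - j54.05 V
  V3 = 9.52·(cos(147.3°) + j·sin(147.3°)) = -8.011 + j5.143 V
  V4 = 46.9·(cos(-3.0°) + j·sin(-3.0°)) = 46.84 - j2.455 V
Step 2 — Sum components: V_total = 19.15 - j63.53 V.
Step 3 — Convert to polar: |V_total| = 66.35 V, ∠V_total = -73.2°.

V_total = 66.35∠-73.2° V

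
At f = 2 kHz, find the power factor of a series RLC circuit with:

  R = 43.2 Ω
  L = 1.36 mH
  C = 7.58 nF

Step 1 — Angular frequency: ω = 2π·f = 2π·2000 = 1.257e+04 rad/s.
Step 2 — Component impedances:
  R: Z = R = 43.2 Ω
  L: Z = jωL = j·1.257e+04·0.00136 = 0 + j17.09 Ω
  C: Z = 1/(jωC) = -j/(ω·C) = 0 - j1.05e+04 Ω
Step 3 — Series combination: Z_total = R + L + C = 43.2 - j1.048e+04 Ω = 1.048e+04∠-89.8° Ω.
Step 4 — Power factor: PF = cos(φ) = Re(Z)/|Z| = 43.2/1.048e+04 = 0.004122.
Step 5 — Type: Im(Z) = -1.048e+04 ⇒ leading (phase φ = -89.8°).

PF = 0.004122 (leading, φ = -89.8°)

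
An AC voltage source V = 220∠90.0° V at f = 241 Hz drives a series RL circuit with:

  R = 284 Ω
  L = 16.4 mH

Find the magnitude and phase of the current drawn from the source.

Step 1 — Angular frequency: ω = 2π·f = 2π·241 = 1514 rad/s.
Step 2 — Component impedances:
  R: Z = R = 284 Ω
  L: Z = jωL = j·1514·0.0164 = 0 + j24.83 Ω
Step 3 — Series combination: Z_total = R + L = 284 + j24.83 Ω = 285.1∠5.0° Ω.
Step 4 — Source phasor: V = 220∠90.0° V = 0 + j220 V.
Step 5 — Ohm's law: I = V / Z_total = (0 + j220) / (284 + j24.83) = 0.06722 + j0.7688 A.
Step 6 — Convert to polar: |I| = 0.7717 A, ∠I = 85.0°.

I = 0.7717∠85.0° A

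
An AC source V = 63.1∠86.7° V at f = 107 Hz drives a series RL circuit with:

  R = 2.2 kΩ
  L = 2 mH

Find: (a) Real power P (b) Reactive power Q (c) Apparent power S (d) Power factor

Step 1 — Angular frequency: ω = 2π·f = 2π·107 = 672.3 rad/s.
Step 2 — Component impedances:
  R: Z = R = 2200 Ω
  L: Z = jωL = j·672.3·0.002 = 0 + j1.345 Ω
Step 3 — Series combination: Z_total = R + L = 2200 + j1.345 Ω = 2200∠0.0° Ω.
Step 4 — Source phasor: V = 63.1∠86.7° V = 3.632 + j63 V.
Step 5 — Current: I = V / Z = 0.001669 + j0.02863 A = 0.02868∠86.7° A.
Step 6 — Complex power: S = V·I* = 1.81 + j0.001106 VA.
Step 7 — Real power: P = Re(S) = 1.81 W.
Step 8 — Reactive power: Q = Im(S) = 0.001106 VAR.
Step 9 — Apparent power: |S| = 1.81 VA.
Step 10 — Power factor: PF = P/|S| = 1 (lagging).

(a) P = 1.81 W  (b) Q = 0.001106 VAR  (c) S = 1.81 VA  (d) PF = 1 (lagging)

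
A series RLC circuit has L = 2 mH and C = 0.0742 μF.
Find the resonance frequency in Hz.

Step 1 — Resonance condition Im(Z)=0 gives ω₀ = 1/√(LC).
Step 2 — ω₀ = 1/√(0.002·7.42e-08) = 8.209e+04 rad/s.
Step 3 — f₀ = ω₀/(2π) = 1.306e+04 Hz.

f₀ = 1.306e+04 Hz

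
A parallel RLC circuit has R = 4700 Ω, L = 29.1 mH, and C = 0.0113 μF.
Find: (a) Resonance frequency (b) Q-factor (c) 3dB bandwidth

Step 1 — Resonance: ω₀ = 1/√(LC) = 1/√(0.0291·1.13e-08) = 5.515e+04 rad/s.
Step 2 — f₀ = ω₀/(2π) = 8777 Hz.
Step 3 — Parallel Q: Q = R/(ω₀L) = 4700/(5.515e+04·0.0291) = 2.929.
Step 4 — Bandwidth: Δω = ω₀/Q = 1.883e+04 rad/s; BW = Δω/(2π) = 2997 Hz.

(a) f₀ = 8777 Hz  (b) Q = 2.929  (c) BW = 2997 Hz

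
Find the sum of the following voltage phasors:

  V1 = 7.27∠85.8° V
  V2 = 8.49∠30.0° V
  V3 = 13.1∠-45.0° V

Step 1 — Convert each phasor to rectangular form:
  V1 = 7.27·(cos(85.8°) + j·sin(85.8°)) = 0.5324 + j7.25 V
  V2 = 8.49·(cos(30.0°) + j·sin(30.0°)) = 7.353 + j4.245 V
  V3 = 13.1·(cos(-45.0°) + j·sin(-45.0°)) = 9.263 - j9.263 V
Step 2 — Sum components: V_total = 17.15 + j2.232 V.
Step 3 — Convert to polar: |V_total| = 17.29 V, ∠V_total = 7.4°.

V_total = 17.29∠7.4° V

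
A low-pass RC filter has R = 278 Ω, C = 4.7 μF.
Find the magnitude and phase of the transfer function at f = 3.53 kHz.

Step 1 — Angular frequency: ω = 2π·3530 = 2.218e+04 rad/s.
Step 2 — Transfer function: H(jω) = 1/(1 + jωRC).
Step 3 — Denominator: 1 + jωRC = 1 + j·2.218e+04·278·4.7e-06 = 1 + j28.98.
Step 4 — H = 0.001189 - j0.03447.
Step 5 — Magnitude: |H| = 0.03449 (-29.2 dB); phase: φ = -88.0°.

|H| = 0.03449 (-29.2 dB), φ = -88.0°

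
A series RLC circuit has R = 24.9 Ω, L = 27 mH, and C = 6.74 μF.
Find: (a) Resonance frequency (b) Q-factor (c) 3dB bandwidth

Step 1 — Resonance: ω₀ = 1/√(LC) = 1/√(0.027·6.74e-06) = 2344 rad/s.
Step 2 — f₀ = ω₀/(2π) = 373.1 Hz.
Step 3 — Series Q: Q = ω₀L/R = 2344·0.027/24.9 = 2.542.
Step 4 — Bandwidth: Δω = ω₀/Q = 922.2 rad/s; BW = Δω/(2π) = 146.8 Hz.

(a) f₀ = 373.1 Hz  (b) Q = 2.542  (c) BW = 146.8 Hz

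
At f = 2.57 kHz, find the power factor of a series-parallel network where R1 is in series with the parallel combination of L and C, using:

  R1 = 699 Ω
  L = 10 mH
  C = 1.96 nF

Step 1 — Angular frequency: ω = 2π·f = 2π·2570 = 1.615e+04 rad/s.
Step 2 — Component impedances:
  R1: Z = R = 699 Ω
  L: Z = jωL = j·1.615e+04·0.01 = 0 + j161.5 Ω
  C: Z = 1/(jωC) = -j/(ω·C) = 0 - j3.16e+04 Ω
Step 3 — Parallel branch: L || C = 1/(1/L + 1/C) = 0 + j162.3 Ω.
Step 4 — Series with R1: Z_total = R1 + (L || C) = 699 + j162.3 Ω = 717.6∠13.1° Ω.
Step 5 — Power factor: PF = cos(φ) = Re(Z)/|Z| = 699/717.6 = 0.9741.
Step 6 — Type: Im(Z) = 162.3 ⇒ lagging (phase φ = 13.1°).

PF = 0.9741 (lagging, φ = 13.1°)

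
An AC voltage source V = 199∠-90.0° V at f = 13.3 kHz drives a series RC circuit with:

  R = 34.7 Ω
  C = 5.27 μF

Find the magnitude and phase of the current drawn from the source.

Step 1 — Angular frequency: ω = 2π·f = 2π·1.33e+04 = 8.357e+04 rad/s.
Step 2 — Component impedances:
  R: Z = R = 34.7 Ω
  C: Z = 1/(jωC) = -j/(ω·C) = 0 - j2.271 Ω
Step 3 — Series combination: Z_total = R + C = 34.7 - j2.271 Ω = 34.77∠-3.7° Ω.
Step 4 — Source phasor: V = 199∠-90.0° V = 0 - j199 V.
Step 5 — Ohm's law: I = V / Z_total = (0 - j199) / (34.7 - j2.271) = 0.3737 - j5.71 A.
Step 6 — Convert to polar: |I| = 5.723 A, ∠I = -86.3°.

I = 5.723∠-86.3° A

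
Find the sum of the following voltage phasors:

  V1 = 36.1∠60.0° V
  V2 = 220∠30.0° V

Step 1 — Convert each phasor to rectangular form:
  V1 = 36.1·(cos(60.0°) + j·sin(60.0°)) = 18.05 + j31.26 V
  V2 = 220·(cos(30.0°) + j·sin(30.0°)) = 190.5 + j110 V
Step 2 — Sum components: V_total = 208.6 + j141.3 V.
Step 3 — Convert to polar: |V_total| = 251.9 V, ∠V_total = 34.1°.

V_total = 251.9∠34.1° V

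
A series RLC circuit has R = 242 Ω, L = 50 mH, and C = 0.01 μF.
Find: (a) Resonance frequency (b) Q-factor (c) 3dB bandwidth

Step 1 — Resonance: ω₀ = 1/√(LC) = 1/√(0.05·1e-08) = 4.472e+04 rad/s.
Step 2 — f₀ = ω₀/(2π) = 7118 Hz.
Step 3 — Series Q: Q = ω₀L/R = 4.472e+04·0.05/242 = 9.24.
Step 4 — Bandwidth: Δω = ω₀/Q = 4840 rad/s; BW = Δω/(2π) = 770.3 Hz.

(a) f₀ = 7118 Hz  (b) Q = 9.24  (c) BW = 770.3 Hz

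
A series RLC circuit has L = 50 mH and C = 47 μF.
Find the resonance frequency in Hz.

Step 1 — Resonance condition Im(Z)=0 gives ω₀ = 1/√(LC).
Step 2 — ω₀ = 1/√(0.05·4.7e-05) = 652.3 rad/s.
Step 3 — f₀ = ω₀/(2π) = 103.8 Hz.

f₀ = 103.8 Hz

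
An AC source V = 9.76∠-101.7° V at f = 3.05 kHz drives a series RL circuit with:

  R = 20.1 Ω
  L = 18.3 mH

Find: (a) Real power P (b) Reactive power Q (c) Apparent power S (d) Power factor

Step 1 — Angular frequency: ω = 2π·f = 2π·3050 = 1.916e+04 rad/s.
Step 2 — Component impedances:
  R: Z = R = 20.1 Ω
  L: Z = jωL = j·1.916e+04·0.0183 = 0 + j350.7 Ω
Step 3 — Series combination: Z_total = R + L = 20.1 + j350.7 Ω = 351.3∠86.7° Ω.
Step 4 — Source phasor: V = 9.76∠-101.7° V = -1.979 - j9.557 V.
Step 5 — Current: I = V / Z = -0.02749 + j0.004068 A = 0.02778∠171.6° A.
Step 6 — Complex power: S = V·I* = 0.01552 + j0.2707 VA.
Step 7 — Real power: P = Re(S) = 0.01552 W.
Step 8 — Reactive power: Q = Im(S) = 0.2707 VAR.
Step 9 — Apparent power: |S| = 0.2712 VA.
Step 10 — Power factor: PF = P/|S| = 0.05722 (lagging).

(a) P = 0.01552 W  (b) Q = 0.2707 VAR  (c) S = 0.2712 VA  (d) PF = 0.05722 (lagging)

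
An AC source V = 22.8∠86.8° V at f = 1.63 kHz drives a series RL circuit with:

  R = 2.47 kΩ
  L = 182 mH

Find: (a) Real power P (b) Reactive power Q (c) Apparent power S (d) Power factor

Step 1 — Angular frequency: ω = 2π·f = 2π·1630 = 1.024e+04 rad/s.
Step 2 — Component impedances:
  R: Z = R = 2470 Ω
  L: Z = jωL = j·1.024e+04·0.182 = 0 + j1864 Ω
Step 3 — Series combination: Z_total = R + L = 2470 + j1864 Ω = 3094∠37.0° Ω.
Step 4 — Source phasor: V = 22.8∠86.8° V = 1.273 + j22.76 V.
Step 5 — Current: I = V / Z = 0.00476 + j0.005624 A = 0.007368∠49.8° A.
Step 6 — Complex power: S = V·I* = 0.1341 + j0.1012 VA.
Step 7 — Real power: P = Re(S) = 0.1341 W.
Step 8 — Reactive power: Q = Im(S) = 0.1012 VAR.
Step 9 — Apparent power: |S| = 0.168 VA.
Step 10 — Power factor: PF = P/|S| = 0.7982 (lagging).

(a) P = 0.1341 W  (b) Q = 0.1012 VAR  (c) S = 0.168 VA  (d) PF = 0.7982 (lagging)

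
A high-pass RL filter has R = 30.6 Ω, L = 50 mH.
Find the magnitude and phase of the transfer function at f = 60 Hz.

Step 1 — Angular frequency: ω = 2π·60 = 377 rad/s.
Step 2 — Transfer function: H(jω) = jωL/(R + jωL).
Step 3 — Numerator jωL = j·18.85; denominator R + jωL = 30.6 + j18.85.
Step 4 — H = 0.2751 + j0.4466.
Step 5 — Magnitude: |H| = 0.5245 (-5.6 dB); phase: φ = 58.4°.

|H| = 0.5245 (-5.6 dB), φ = 58.4°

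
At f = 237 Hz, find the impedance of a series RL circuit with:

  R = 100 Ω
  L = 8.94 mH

Step 1 — Angular frequency: ω = 2π·f = 2π·237 = 1489 rad/s.
Step 2 — Component impedances:
  R: Z = R = 100 Ω
  L: Z = jωL = j·1489·0.00894 = 0 + j13.31 Ω
Step 3 — Series combination: Z_total = R + L = 100 + j13.31 Ω = 100.9∠7.6° Ω.

Z = 100 + j13.31 Ω = 100.9∠7.6° Ω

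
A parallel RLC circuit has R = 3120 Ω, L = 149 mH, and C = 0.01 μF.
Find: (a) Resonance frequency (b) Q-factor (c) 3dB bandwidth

Step 1 — Resonance: ω₀ = 1/√(LC) = 1/√(0.149·1e-08) = 2.591e+04 rad/s.
Step 2 — f₀ = ω₀/(2π) = 4123 Hz.
Step 3 — Parallel Q: Q = R/(ω₀L) = 3120/(2.591e+04·0.149) = 0.8083.
Step 4 — Bandwidth: Δω = ω₀/Q = 3.205e+04 rad/s; BW = Δω/(2π) = 5101 Hz.

(a) f₀ = 4123 Hz  (b) Q = 0.8083  (c) BW = 5101 Hz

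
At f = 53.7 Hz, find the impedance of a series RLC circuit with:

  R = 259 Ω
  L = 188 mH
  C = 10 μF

Step 1 — Angular frequency: ω = 2π·f = 2π·53.7 = 337.4 rad/s.
Step 2 — Component impedances:
  R: Z = R = 259 Ω
  L: Z = jωL = j·337.4·0.188 = 0 + j63.43 Ω
  C: Z = 1/(jωC) = -j/(ω·C) = 0 - j296.4 Ω
Step 3 — Series combination: Z_total = R + L + C = 259 - j232.9 Ω = 348.3∠-42.0° Ω.

Z = 259 - j232.9 Ω = 348.3∠-42.0° Ω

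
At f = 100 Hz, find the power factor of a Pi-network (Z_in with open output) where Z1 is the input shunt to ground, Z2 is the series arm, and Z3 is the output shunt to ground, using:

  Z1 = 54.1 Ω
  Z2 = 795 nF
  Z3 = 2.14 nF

Step 1 — Angular frequency: ω = 2π·f = 2π·100 = 628.3 rad/s.
Step 2 — Component impedances:
  Z1: Z = R = 54.1 Ω
  Z2: Z = 1/(jωC) = -j/(ω·C) = 0 - j2002 Ω
  Z3: Z = 1/(jωC) = -j/(ω·C) = 0 - j7.437e+05 Ω
Step 3 — With open output, the series arm Z2 and the output shunt Z3 appear in series to ground: Z2 + Z3 = 0 - j7.457e+05 Ω.
Step 4 — Parallel with input shunt Z1: Z_in = Z1 || (Z2 + Z3) = 54.1 - j0.003925 Ω = 54.1∠-0.0° Ω.
Step 5 — Power factor: PF = cos(φ) = Re(Z)/|Z| = 54.1/54.1 = 1.
Step 6 — Type: Im(Z) = -0.003925 ⇒ leading (phase φ = -0.0°).

PF = 1 (leading, φ = -0.0°)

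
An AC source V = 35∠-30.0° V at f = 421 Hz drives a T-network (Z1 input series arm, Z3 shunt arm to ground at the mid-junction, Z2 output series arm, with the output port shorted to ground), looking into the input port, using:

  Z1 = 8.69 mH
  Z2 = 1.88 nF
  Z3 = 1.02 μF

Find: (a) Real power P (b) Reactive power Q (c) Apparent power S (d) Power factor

Step 1 — Angular frequency: ω = 2π·f = 2π·421 = 2645 rad/s.
Step 2 — Component impedances:
  Z1: Z = jωL = j·2645·0.00869 = 0 + j22.99 Ω
  Z2: Z = 1/(jωC) = -j/(ω·C) = 0 - j2.011e+05 Ω
  Z3: Z = 1/(jωC) = -j/(ω·C) = 0 - j370.6 Ω
Step 3 — With the output port shorted to ground, the output series arm Z2 runs from the junction to ground; the shunt arm Z3 also runs from the junction to ground. They appear in parallel: Z3 || Z2 = 0 - j369.9 Ω.
Step 4 — Series with input arm Z1: Z_in = Z1 + (Z3 || Z2) = 0 - j347 Ω = 347∠-90.0° Ω.
Step 5 — Source phasor: V = 35∠-30.0° V = 30.31 - j17.5 V.
Step 6 — Current: I = V / Z = 0.05044 + j0.08736 A = 0.1009∠60.0° A.
Step 7 — Complex power: S = V·I* = 0 - j3.531 VA.
Step 8 — Real power: P = Re(S) = 0 W.
Step 9 — Reactive power: Q = Im(S) = -3.531 VAR.
Step 10 — Apparent power: |S| = 3.531 VA.
Step 11 — Power factor: PF = P/|S| = 0 (leading).

(a) P = 0 W  (b) Q = -3.531 VAR  (c) S = 3.531 VA  (d) PF = 0 (leading)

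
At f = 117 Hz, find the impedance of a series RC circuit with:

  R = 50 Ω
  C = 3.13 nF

Step 1 — Angular frequency: ω = 2π·f = 2π·117 = 735.1 rad/s.
Step 2 — Component impedances:
  R: Z = R = 50 Ω
  C: Z = 1/(jωC) = -j/(ω·C) = 0 - j4.346e+05 Ω
Step 3 — Series combination: Z_total = R + C = 50 - j4.346e+05 Ω = 4.346e+05∠-90.0° Ω.

Z = 50 - j4.346e+05 Ω = 4.346e+05∠-90.0° Ω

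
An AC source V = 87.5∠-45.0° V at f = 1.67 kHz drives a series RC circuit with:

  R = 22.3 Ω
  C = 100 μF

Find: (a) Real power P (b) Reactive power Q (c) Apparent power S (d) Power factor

Step 1 — Angular frequency: ω = 2π·f = 2π·1670 = 1.049e+04 rad/s.
Step 2 — Component impedances:
  R: Z = R = 22.3 Ω
  C: Z = 1/(jωC) = -j/(ω·C) = 0 - j0.953 Ω
Step 3 — Series combination: Z_total = R + C = 22.3 - j0.953 Ω = 22.32∠-2.4° Ω.
Step 4 — Source phasor: V = 87.5∠-45.0° V = 61.87 - j61.87 V.
Step 5 — Current: I = V / Z = 2.888 - j2.651 A = 3.92∠-42.6° A.
Step 6 — Complex power: S = V·I* = 342.7 - j14.65 VA.
Step 7 — Real power: P = Re(S) = 342.7 W.
Step 8 — Reactive power: Q = Im(S) = -14.65 VAR.
Step 9 — Apparent power: |S| = 343 VA.
Step 10 — Power factor: PF = P/|S| = 0.9991 (leading).

(a) P = 342.7 W  (b) Q = -14.65 VAR  (c) S = 343 VA  (d) PF = 0.9991 (leading)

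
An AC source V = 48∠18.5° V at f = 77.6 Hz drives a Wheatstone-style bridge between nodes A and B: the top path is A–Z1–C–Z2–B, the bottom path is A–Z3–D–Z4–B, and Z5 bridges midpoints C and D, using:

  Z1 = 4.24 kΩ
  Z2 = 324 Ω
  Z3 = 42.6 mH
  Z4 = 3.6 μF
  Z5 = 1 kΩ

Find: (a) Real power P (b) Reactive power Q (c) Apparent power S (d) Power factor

Step 1 — Angular frequency: ω = 2π·f = 2π·77.6 = 487.6 rad/s.
Step 2 — Component impedances:
  Z1: Z = R = 4240 Ω
  Z2: Z = R = 324 Ω
  Z3: Z = jωL = j·487.6·0.0426 = 0 + j20.77 Ω
  Z4: Z = 1/(jωC) = -j/(ω·C) = 0 - j569.7 Ω
  Z5: Z = R = 1000 Ω
Step 3 — Bridge requires nodal analysis (the Z5 bridge couples midpoints C and D, so the two paths cannot be reduced to a simple series/parallel combination). Setting node B to ground and injecting 1 A at node A, the 3-node admittance system at A, C, D solves to V_A = Z_AB = 225.7 - j435.7 Ω = 490.6∠-62.6° Ω.
Step 4 — Source phasor: V = 48∠18.5° V = 45.52 + j15.23 V.
Step 5 — Current: I = V / Z = 0.01511 + j0.09666 A = 0.09783∠81.1° A.
Step 6 — Complex power: S = V·I* = 2.16 - j4.17 VA.
Step 7 — Real power: P = Re(S) = 2.16 W.
Step 8 — Reactive power: Q = Im(S) = -4.17 VAR.
Step 9 — Apparent power: |S| = 4.696 VA.
Step 10 — Power factor: PF = P/|S| = 0.4599 (leading).

(a) P = 2.16 W  (b) Q = -4.17 VAR  (c) S = 4.696 VA  (d) PF = 0.4599 (leading)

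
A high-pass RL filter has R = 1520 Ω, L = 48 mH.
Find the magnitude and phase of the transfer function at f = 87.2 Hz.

Step 1 — Angular frequency: ω = 2π·87.2 = 547.9 rad/s.
Step 2 — Transfer function: H(jω) = jωL/(R + jωL).
Step 3 — Numerator jωL = j·26.3; denominator R + jωL = 1520 + j26.3.
Step 4 — H = 0.0002993 + j0.0173.
Step 5 — Magnitude: |H| = 0.0173 (-35.2 dB); phase: φ = 89.0°.

|H| = 0.0173 (-35.2 dB), φ = 89.0°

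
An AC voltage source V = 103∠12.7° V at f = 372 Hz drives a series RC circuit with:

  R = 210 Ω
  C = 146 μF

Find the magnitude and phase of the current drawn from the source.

Step 1 — Angular frequency: ω = 2π·f = 2π·372 = 2337 rad/s.
Step 2 — Component impedances:
  R: Z = R = 210 Ω
  C: Z = 1/(jωC) = -j/(ω·C) = 0 - j2.93 Ω
Step 3 — Series combination: Z_total = R + C = 210 - j2.93 Ω = 210∠-0.8° Ω.
Step 4 — Source phasor: V = 103∠12.7° V = 100.5 + j22.64 V.
Step 5 — Ohm's law: I = V / Z_total = (100.5 + j22.64) / (210 - j2.93) = 0.4769 + j0.1145 A.
Step 6 — Convert to polar: |I| = 0.4904 A, ∠I = 13.5°.

I = 0.4904∠13.5° A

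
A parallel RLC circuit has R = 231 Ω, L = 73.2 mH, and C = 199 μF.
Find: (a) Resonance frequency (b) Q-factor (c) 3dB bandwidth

Step 1 — Resonance: ω₀ = 1/√(LC) = 1/√(0.0732·0.000199) = 262 rad/s.
Step 2 — f₀ = ω₀/(2π) = 41.7 Hz.
Step 3 — Parallel Q: Q = R/(ω₀L) = 231/(262·0.0732) = 12.04.
Step 4 — Bandwidth: Δω = ω₀/Q = 21.75 rad/s; BW = Δω/(2π) = 3.462 Hz.

(a) f₀ = 41.7 Hz  (b) Q = 12.04  (c) BW = 3.462 Hz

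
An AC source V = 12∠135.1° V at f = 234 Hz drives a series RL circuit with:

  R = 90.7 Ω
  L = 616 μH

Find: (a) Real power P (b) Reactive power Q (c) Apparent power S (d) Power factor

Step 1 — Angular frequency: ω = 2π·f = 2π·234 = 1470 rad/s.
Step 2 — Component impedances:
  R: Z = R = 90.7 Ω
  L: Z = jωL = j·1470·0.000616 = 0 + j0.9057 Ω
Step 3 — Series combination: Z_total = R + L = 90.7 + j0.9057 Ω = 90.7∠0.6° Ω.
Step 4 — Source phasor: V = 12∠135.1° V = -8.5 + j8.47 V.
Step 5 — Current: I = V / Z = -0.09277 + j0.09432 A = 0.1323∠134.5° A.
Step 6 — Complex power: S = V·I* = 1.587 + j0.01585 VA.
Step 7 — Real power: P = Re(S) = 1.587 W.
Step 8 — Reactive power: Q = Im(S) = 0.01585 VAR.
Step 9 — Apparent power: |S| = 1.588 VA.
Step 10 — Power factor: PF = P/|S| = 1 (lagging).

(a) P = 1.587 W  (b) Q = 0.01585 VAR  (c) S = 1.588 VA  (d) PF = 1 (lagging)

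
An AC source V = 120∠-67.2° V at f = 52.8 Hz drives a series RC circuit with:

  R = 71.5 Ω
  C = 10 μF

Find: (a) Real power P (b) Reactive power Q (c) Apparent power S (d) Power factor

Step 1 — Angular frequency: ω = 2π·f = 2π·52.8 = 331.8 rad/s.
Step 2 — Component impedances:
  R: Z = R = 71.5 Ω
  C: Z = 1/(jωC) = -j/(ω·C) = 0 - j301.4 Ω
Step 3 — Series combination: Z_total = R + C = 71.5 - j301.4 Ω = 309.8∠-76.7° Ω.
Step 4 — Source phasor: V = 120∠-67.2° V = 46.5 - j110.6 V.
Step 5 — Current: I = V / Z = 0.3821 + j0.06364 A = 0.3874∠9.5° A.
Step 6 — Complex power: S = V·I* = 10.73 - j45.23 VA.
Step 7 — Real power: P = Re(S) = 10.73 W.
Step 8 — Reactive power: Q = Im(S) = -45.23 VAR.
Step 9 — Apparent power: |S| = 46.48 VA.
Step 10 — Power factor: PF = P/|S| = 0.2308 (leading).

(a) P = 10.73 W  (b) Q = -45.23 VAR  (c) S = 46.48 VA  (d) PF = 0.2308 (leading)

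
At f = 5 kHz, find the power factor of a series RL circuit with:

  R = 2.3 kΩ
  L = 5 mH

Step 1 — Angular frequency: ω = 2π·f = 2π·5000 = 3.142e+04 rad/s.
Step 2 — Component impedances:
  R: Z = R = 2300 Ω
  L: Z = jωL = j·3.142e+04·0.005 = 0 + j157.1 Ω
Step 3 — Series combination: Z_total = R + L = 2300 + j157.1 Ω = 2305∠3.9° Ω.
Step 4 — Power factor: PF = cos(φ) = Re(Z)/|Z| = 2300/2305.4 = 0.9977.
Step 5 — Type: Im(Z) = 157.1 ⇒ lagging (phase φ = 3.9°).

PF = 0.9977 (lagging, φ = 3.9°)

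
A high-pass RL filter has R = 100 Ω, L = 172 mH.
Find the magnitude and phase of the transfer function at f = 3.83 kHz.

Step 1 — Angular frequency: ω = 2π·3830 = 2.406e+04 rad/s.
Step 2 — Transfer function: H(jω) = jωL/(R + jωL).
Step 3 — Numerator jωL = j·4139; denominator R + jωL = 100 + j4139.
Step 4 — H = 0.9994 + j0.02415.
Step 5 — Magnitude: |H| = 0.9997 (-0.0 dB); phase: φ = 1.4°.

|H| = 0.9997 (-0.0 dB), φ = 1.4°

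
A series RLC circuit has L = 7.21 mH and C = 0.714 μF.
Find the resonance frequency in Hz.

Step 1 — Resonance condition Im(Z)=0 gives ω₀ = 1/√(LC).
Step 2 — ω₀ = 1/√(0.00721·7.14e-07) = 1.394e+04 rad/s.
Step 3 — f₀ = ω₀/(2π) = 2218 Hz.

f₀ = 2218 Hz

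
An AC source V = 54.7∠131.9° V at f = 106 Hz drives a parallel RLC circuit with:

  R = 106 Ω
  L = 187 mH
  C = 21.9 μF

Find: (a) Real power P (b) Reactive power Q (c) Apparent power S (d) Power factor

Step 1 — Angular frequency: ω = 2π·f = 2π·106 = 666 rad/s.
Step 2 — Component impedances:
  R: Z = R = 106 Ω
  L: Z = jωL = j·666·0.187 = 0 + j124.5 Ω
  C: Z = 1/(jωC) = -j/(ω·C) = 0 - j68.56 Ω
Step 3 — Parallel combination: 1/Z_total = 1/R + 1/L + 1/C; Z_total = 71.48 - j49.68 Ω = 87.04∠-34.8° Ω.
Step 4 — Source phasor: V = 54.7∠131.9° V = -36.53 + j40.71 V.
Step 5 — Current: I = V / Z = -0.6116 + j0.1446 A = 0.6284∠166.7° A.
Step 6 — Complex power: S = V·I* = 28.23 - j19.62 VA.
Step 7 — Real power: P = Re(S) = 28.23 W.
Step 8 — Reactive power: Q = Im(S) = -19.62 VAR.
Step 9 — Apparent power: |S| = 34.37 VA.
Step 10 — Power factor: PF = P/|S| = 0.8212 (leading).

(a) P = 28.23 W  (b) Q = -19.62 VAR  (c) S = 34.37 VA  (d) PF = 0.8212 (leading)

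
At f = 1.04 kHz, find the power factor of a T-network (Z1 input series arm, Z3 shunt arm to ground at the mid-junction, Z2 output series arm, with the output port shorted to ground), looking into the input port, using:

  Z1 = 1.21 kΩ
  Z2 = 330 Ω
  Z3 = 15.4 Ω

Step 1 — Angular frequency: ω = 2π·f = 2π·1040 = 6535 rad/s.
Step 2 — Component impedances:
  Z1: Z = R = 1210 Ω
  Z2: Z = R = 330 Ω
  Z3: Z = R = 15.4 Ω
Step 3 — With the output port shorted to ground, the output series arm Z2 runs from the junction to ground; the shunt arm Z3 also runs from the junction to ground. They appear in parallel: Z3 || Z2 = 14.71 Ω.
Step 4 — Series with input arm Z1: Z_in = Z1 + (Z3 || Z2) = 1225 Ω = 1225∠0.0° Ω.
Step 5 — Power factor: PF = cos(φ) = Re(Z)/|Z| = 1225/1225 = 1.
Step 6 — Type: Im(Z) = 0 ⇒ unity (phase φ = 0.0°).

PF = 1 (unity, φ = 0.0°)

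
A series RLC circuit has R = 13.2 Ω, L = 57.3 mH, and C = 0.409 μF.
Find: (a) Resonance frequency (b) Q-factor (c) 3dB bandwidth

Step 1 — Resonance condition Im(Z)=0 gives ω₀ = 1/√(LC).
Step 2 — ω₀ = 1/√(0.0573·4.09e-07) = 6532 rad/s.
Step 3 — f₀ = ω₀/(2π) = 1040 Hz.
Step 4 — Series Q: Q = ω₀L/R = 6532·0.0573/13.2 = 28.36.
Step 5 — 3dB bandwidth: Δω = ω₀/Q = 230.4 rad/s; BW = Δω/(2π) = 36.66 Hz.

(a) f₀ = 1040 Hz  (b) Q = 28.36  (c) BW = 36.66 Hz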